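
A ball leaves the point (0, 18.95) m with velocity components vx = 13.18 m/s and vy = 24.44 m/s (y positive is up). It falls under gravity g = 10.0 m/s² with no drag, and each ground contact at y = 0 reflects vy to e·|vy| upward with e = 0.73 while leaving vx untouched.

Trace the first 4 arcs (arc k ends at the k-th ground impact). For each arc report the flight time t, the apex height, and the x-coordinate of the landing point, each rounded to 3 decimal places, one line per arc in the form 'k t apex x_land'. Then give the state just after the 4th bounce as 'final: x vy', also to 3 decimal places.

1 5.569 48.816 73.394
2 4.562 26.014 133.520
3 3.330 13.863 177.412
4 2.431 7.387 209.453
final: 209.453 8.873

Arc 1: start y=18.950, vy=24.440 → t=5.569, apex=48.816, x_land=73.394, impact vy=-31.246
  bounce: vy ← 0.73·31.246 = 22.810
Arc 2: start y=0.000, vy=22.810 → t=4.562, apex=26.014, x_land=133.520, impact vy=-22.810
  bounce: vy ← 0.73·22.810 = 16.651
Arc 3: start y=0.000, vy=16.651 → t=3.330, apex=13.863, x_land=177.412, impact vy=-16.651
  bounce: vy ← 0.73·16.651 = 12.155
Arc 4: start y=0.000, vy=12.155 → t=2.431, apex=7.387, x_land=209.453, impact vy=-12.155
  bounce: vy ← 0.73·12.155 = 8.873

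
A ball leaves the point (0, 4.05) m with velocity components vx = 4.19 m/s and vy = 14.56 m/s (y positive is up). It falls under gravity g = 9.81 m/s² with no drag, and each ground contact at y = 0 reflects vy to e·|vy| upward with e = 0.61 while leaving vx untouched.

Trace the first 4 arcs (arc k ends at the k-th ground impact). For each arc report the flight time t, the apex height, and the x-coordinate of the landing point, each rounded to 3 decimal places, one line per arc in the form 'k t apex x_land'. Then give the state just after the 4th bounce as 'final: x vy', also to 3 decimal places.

Arc 1: start y=4.050, vy=14.560 → t=3.224, apex=14.855, x_land=13.511, impact vy=-17.072
  bounce: vy ← 0.61·17.072 = 10.414
Arc 2: start y=0.000, vy=10.414 → t=2.123, apex=5.528, x_land=22.406, impact vy=-10.414
  bounce: vy ← 0.61·10.414 = 6.353
Arc 3: start y=0.000, vy=6.353 → t=1.295, apex=2.057, x_land=27.833, impact vy=-6.353
  bounce: vy ← 0.61·6.353 = 3.875
Arc 4: start y=0.000, vy=3.875 → t=0.790, apex=0.765, x_land=31.143, impact vy=-3.875
  bounce: vy ← 0.61·3.875 = 2.364

1 3.224 14.855 13.511
2 2.123 5.528 22.406
3 1.295 2.057 27.833
4 0.790 0.765 31.143
final: 31.143 2.364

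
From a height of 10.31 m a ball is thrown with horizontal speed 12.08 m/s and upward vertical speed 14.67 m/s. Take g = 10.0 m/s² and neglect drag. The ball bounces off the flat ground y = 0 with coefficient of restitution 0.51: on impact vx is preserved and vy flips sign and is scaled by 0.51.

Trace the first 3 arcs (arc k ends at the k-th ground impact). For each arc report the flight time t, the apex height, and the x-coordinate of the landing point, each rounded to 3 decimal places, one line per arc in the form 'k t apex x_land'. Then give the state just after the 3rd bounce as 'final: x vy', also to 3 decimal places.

1 3.520 21.070 42.519
2 2.094 5.480 67.814
3 1.068 1.425 80.714
final: 80.714 2.723

Arc 1: start y=10.310, vy=14.670 → t=3.520, apex=21.070, x_land=42.519, impact vy=-20.528
  bounce: vy ← 0.51·20.528 = 10.469
Arc 2: start y=0.000, vy=10.469 → t=2.094, apex=5.480, x_land=67.814, impact vy=-10.469
  bounce: vy ← 0.51·10.469 = 5.339
Arc 3: start y=0.000, vy=5.339 → t=1.068, apex=1.425, x_land=80.714, impact vy=-5.339
  bounce: vy ← 0.51·5.339 = 2.723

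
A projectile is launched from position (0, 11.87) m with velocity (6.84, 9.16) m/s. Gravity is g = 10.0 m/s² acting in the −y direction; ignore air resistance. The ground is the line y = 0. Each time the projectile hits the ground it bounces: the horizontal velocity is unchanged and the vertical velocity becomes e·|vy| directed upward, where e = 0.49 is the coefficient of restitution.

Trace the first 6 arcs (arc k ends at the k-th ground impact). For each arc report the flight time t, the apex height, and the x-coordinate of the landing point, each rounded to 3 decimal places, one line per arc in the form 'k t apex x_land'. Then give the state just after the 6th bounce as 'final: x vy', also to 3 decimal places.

1 2.708 16.065 18.526
2 1.757 3.857 30.542
3 0.861 0.926 36.429
4 0.422 0.222 39.314
5 0.207 0.053 40.728
6 0.101 0.013 41.420
final: 41.420 0.248

Arc 1: start y=11.870, vy=9.160 → t=2.708, apex=16.065, x_land=18.526, impact vy=-17.925
  bounce: vy ← 0.49·17.925 = 8.783
Arc 2: start y=0.000, vy=8.783 → t=1.757, apex=3.857, x_land=30.542, impact vy=-8.783
  bounce: vy ← 0.49·8.783 = 4.304
Arc 3: start y=0.000, vy=4.304 → t=0.861, apex=0.926, x_land=36.429, impact vy=-4.304
  bounce: vy ← 0.49·4.304 = 2.109
Arc 4: start y=0.000, vy=2.109 → t=0.422, apex=0.222, x_land=39.314, impact vy=-2.109
  bounce: vy ← 0.49·2.109 = 1.033
Arc 5: start y=0.000, vy=1.033 → t=0.207, apex=0.053, x_land=40.728, impact vy=-1.033
  bounce: vy ← 0.49·1.033 = 0.506
Arc 6: start y=0.000, vy=0.506 → t=0.101, apex=0.013, x_land=41.420, impact vy=-0.506
  bounce: vy ← 0.49·0.506 = 0.248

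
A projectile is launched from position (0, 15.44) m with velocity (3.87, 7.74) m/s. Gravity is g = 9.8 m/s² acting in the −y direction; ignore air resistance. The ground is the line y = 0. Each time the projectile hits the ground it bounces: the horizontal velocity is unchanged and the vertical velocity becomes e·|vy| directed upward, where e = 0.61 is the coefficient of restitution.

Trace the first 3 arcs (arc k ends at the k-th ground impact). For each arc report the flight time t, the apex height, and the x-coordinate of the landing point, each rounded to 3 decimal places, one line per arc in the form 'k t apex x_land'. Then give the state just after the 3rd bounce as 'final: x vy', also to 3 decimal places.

Arc 1: start y=15.440, vy=7.740 → t=2.733, apex=18.497, x_land=10.575, impact vy=-19.040
  bounce: vy ← 0.61·19.040 = 11.615
Arc 2: start y=0.000, vy=11.615 → t=2.370, apex=6.883, x_land=19.749, impact vy=-11.615
  bounce: vy ← 0.61·11.615 = 7.085
Arc 3: start y=0.000, vy=7.085 → t=1.446, apex=2.561, x_land=25.344, impact vy=-7.085
  bounce: vy ← 0.61·7.085 = 4.322

1 2.733 18.497 10.575
2 2.370 6.883 19.749
3 1.446 2.561 25.344
final: 25.344 4.322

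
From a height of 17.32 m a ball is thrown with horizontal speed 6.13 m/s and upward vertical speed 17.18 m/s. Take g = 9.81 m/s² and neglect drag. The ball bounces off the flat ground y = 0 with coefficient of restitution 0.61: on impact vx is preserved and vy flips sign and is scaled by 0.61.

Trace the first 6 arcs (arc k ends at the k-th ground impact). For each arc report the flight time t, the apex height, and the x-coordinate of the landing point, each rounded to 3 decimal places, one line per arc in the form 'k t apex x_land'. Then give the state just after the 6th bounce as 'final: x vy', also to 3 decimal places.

1 4.320 32.363 26.481
2 3.134 12.042 45.691
3 1.912 4.481 57.409
4 1.166 1.667 64.557
5 0.711 0.620 68.918
6 0.434 0.231 71.578
final: 71.578 1.298

Arc 1: start y=17.320, vy=17.180 → t=4.320, apex=32.363, x_land=26.481, impact vy=-25.199
  bounce: vy ← 0.61·25.199 = 15.371
Arc 2: start y=0.000, vy=15.371 → t=3.134, apex=12.042, x_land=45.691, impact vy=-15.371
  bounce: vy ← 0.61·15.371 = 9.376
Arc 3: start y=0.000, vy=9.376 → t=1.912, apex=4.481, x_land=57.409, impact vy=-9.376
  bounce: vy ← 0.61·9.376 = 5.720
Arc 4: start y=0.000, vy=5.720 → t=1.166, apex=1.667, x_land=64.557, impact vy=-5.720
  bounce: vy ← 0.61·5.720 = 3.489
Arc 5: start y=0.000, vy=3.489 → t=0.711, apex=0.620, x_land=68.918, impact vy=-3.489
  bounce: vy ← 0.61·3.489 = 2.128
Arc 6: start y=0.000, vy=2.128 → t=0.434, apex=0.231, x_land=71.578, impact vy=-2.128
  bounce: vy ← 0.61·2.128 = 1.298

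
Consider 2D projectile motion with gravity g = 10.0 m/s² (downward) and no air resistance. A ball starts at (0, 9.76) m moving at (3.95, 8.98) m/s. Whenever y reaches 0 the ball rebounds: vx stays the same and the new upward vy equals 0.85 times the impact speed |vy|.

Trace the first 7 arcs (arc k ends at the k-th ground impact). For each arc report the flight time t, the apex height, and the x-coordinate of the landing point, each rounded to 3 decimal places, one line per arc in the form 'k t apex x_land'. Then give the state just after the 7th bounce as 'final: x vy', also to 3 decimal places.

Arc 1: start y=9.760, vy=8.980 → t=2.559, apex=13.792, x_land=10.107, impact vy=-16.608
  bounce: vy ← 0.85·16.608 = 14.117
Arc 2: start y=0.000, vy=14.117 → t=2.823, apex=9.965, x_land=21.260, impact vy=-14.117
  bounce: vy ← 0.85·14.117 = 12.000
Arc 3: start y=0.000, vy=12.000 → t=2.400, apex=7.200, x_land=30.740, impact vy=-12.000
  bounce: vy ← 0.85·12.000 = 10.200
Arc 4: start y=0.000, vy=10.200 → t=2.040, apex=5.202, x_land=38.797, impact vy=-10.200
  bounce: vy ← 0.85·10.200 = 8.670
Arc 5: start y=0.000, vy=8.670 → t=1.734, apex=3.758, x_land=45.646, impact vy=-8.670
  bounce: vy ← 0.85·8.670 = 7.369
Arc 6: start y=0.000, vy=7.369 → t=1.474, apex=2.715, x_land=51.468, impact vy=-7.369
  bounce: vy ← 0.85·7.369 = 6.264
Arc 7: start y=0.000, vy=6.264 → t=1.253, apex=1.962, x_land=56.417, impact vy=-6.264
  bounce: vy ← 0.85·6.264 = 5.324

1 2.559 13.792 10.107
2 2.823 9.965 21.260
3 2.400 7.200 30.740
4 2.040 5.202 38.797
5 1.734 3.758 45.646
6 1.474 2.715 51.468
7 1.253 1.962 56.417
final: 56.417 5.324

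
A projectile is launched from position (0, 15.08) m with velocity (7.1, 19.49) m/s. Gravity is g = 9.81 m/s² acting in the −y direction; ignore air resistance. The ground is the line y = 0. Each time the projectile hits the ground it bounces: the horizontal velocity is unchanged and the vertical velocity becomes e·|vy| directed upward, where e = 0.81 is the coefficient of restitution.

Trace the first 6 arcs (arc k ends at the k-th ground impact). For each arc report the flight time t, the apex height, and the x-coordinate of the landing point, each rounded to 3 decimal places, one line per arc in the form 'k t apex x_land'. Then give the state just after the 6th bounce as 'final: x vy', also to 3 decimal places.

Arc 1: start y=15.080, vy=19.490 → t=4.637, apex=34.441, x_land=32.920, impact vy=-25.995
  bounce: vy ← 0.81·25.995 = 21.056
Arc 2: start y=0.000, vy=21.056 → t=4.293, apex=22.597, x_land=63.398, impact vy=-21.056
  bounce: vy ← 0.81·21.056 = 17.055
Arc 3: start y=0.000, vy=17.055 → t=3.477, apex=14.826, x_land=88.085, impact vy=-17.055
  bounce: vy ← 0.81·17.055 = 13.815
Arc 4: start y=0.000, vy=13.815 → t=2.816, apex=9.727, x_land=108.082, impact vy=-13.815
  bounce: vy ← 0.81·13.815 = 11.190
Arc 5: start y=0.000, vy=11.190 → t=2.281, apex=6.382, x_land=124.280, impact vy=-11.190
  bounce: vy ← 0.81·11.190 = 9.064
Arc 6: start y=0.000, vy=9.064 → t=1.848, apex=4.187, x_land=137.400, impact vy=-9.064
  bounce: vy ← 0.81·9.064 = 7.342

1 4.637 34.441 32.920
2 4.293 22.597 63.398
3 3.477 14.826 88.085
4 2.816 9.727 108.082
5 2.281 6.382 124.280
6 1.848 4.187 137.400
final: 137.400 7.342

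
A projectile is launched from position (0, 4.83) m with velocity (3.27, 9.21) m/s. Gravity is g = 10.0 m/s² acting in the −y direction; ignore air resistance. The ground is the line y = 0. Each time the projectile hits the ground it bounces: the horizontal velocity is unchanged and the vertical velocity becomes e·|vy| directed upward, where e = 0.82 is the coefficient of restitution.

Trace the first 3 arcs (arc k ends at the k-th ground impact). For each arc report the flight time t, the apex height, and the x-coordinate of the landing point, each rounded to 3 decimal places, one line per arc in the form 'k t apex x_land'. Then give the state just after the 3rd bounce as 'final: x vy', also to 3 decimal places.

1 2.268 9.071 7.416
2 2.209 6.099 14.640
3 1.811 4.101 20.563
final: 20.563 7.427

Arc 1: start y=4.830, vy=9.210 → t=2.268, apex=9.071, x_land=7.416, impact vy=-13.469
  bounce: vy ← 0.82·13.469 = 11.045
Arc 2: start y=0.000, vy=11.045 → t=2.209, apex=6.099, x_land=14.640, impact vy=-11.045
  bounce: vy ← 0.82·11.045 = 9.057
Arc 3: start y=0.000, vy=9.057 → t=1.811, apex=4.101, x_land=20.563, impact vy=-9.057
  bounce: vy ← 0.82·9.057 = 7.427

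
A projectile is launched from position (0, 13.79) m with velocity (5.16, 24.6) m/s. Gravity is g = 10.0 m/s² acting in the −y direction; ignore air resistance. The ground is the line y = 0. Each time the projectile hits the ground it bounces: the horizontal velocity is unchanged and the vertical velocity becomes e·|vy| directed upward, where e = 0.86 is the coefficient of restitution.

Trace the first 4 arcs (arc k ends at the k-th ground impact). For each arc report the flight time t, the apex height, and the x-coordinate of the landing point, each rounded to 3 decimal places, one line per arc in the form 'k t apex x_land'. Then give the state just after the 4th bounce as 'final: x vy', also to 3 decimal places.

1 5.428 44.048 28.009
2 5.105 32.578 54.351
3 4.390 24.095 77.006
4 3.776 17.820 96.489
final: 96.489 16.236

Arc 1: start y=13.790, vy=24.600 → t=5.428, apex=44.048, x_land=28.009, impact vy=-29.681
  bounce: vy ← 0.86·29.681 = 25.526
Arc 2: start y=0.000, vy=25.526 → t=5.105, apex=32.578, x_land=54.351, impact vy=-25.526
  bounce: vy ← 0.86·25.526 = 21.952
Arc 3: start y=0.000, vy=21.952 → t=4.390, apex=24.095, x_land=77.006, impact vy=-21.952
  bounce: vy ← 0.86·21.952 = 18.879
Arc 4: start y=0.000, vy=18.879 → t=3.776, apex=17.820, x_land=96.489, impact vy=-18.879
  bounce: vy ← 0.86·18.879 = 16.236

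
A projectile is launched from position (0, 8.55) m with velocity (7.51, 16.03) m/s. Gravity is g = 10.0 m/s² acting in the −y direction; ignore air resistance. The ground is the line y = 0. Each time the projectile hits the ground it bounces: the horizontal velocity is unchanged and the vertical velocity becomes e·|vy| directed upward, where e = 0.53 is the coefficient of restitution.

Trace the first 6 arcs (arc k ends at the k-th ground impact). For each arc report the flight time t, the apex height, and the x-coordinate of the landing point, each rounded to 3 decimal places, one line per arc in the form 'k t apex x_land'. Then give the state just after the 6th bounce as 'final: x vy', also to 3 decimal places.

Arc 1: start y=8.550, vy=16.030 → t=3.672, apex=21.398, x_land=27.575, impact vy=-20.687
  bounce: vy ← 0.53·20.687 = 10.964
Arc 2: start y=0.000, vy=10.964 → t=2.193, apex=6.011, x_land=44.043, impact vy=-10.964
  bounce: vy ← 0.53·10.964 = 5.811
Arc 3: start y=0.000, vy=5.811 → t=1.162, apex=1.688, x_land=52.771, impact vy=-5.811
  bounce: vy ← 0.53·5.811 = 3.080
Arc 4: start y=0.000, vy=3.080 → t=0.616, apex=0.474, x_land=57.397, impact vy=-3.080
  bounce: vy ← 0.53·3.080 = 1.632
Arc 5: start y=0.000, vy=1.632 → t=0.326, apex=0.133, x_land=59.849, impact vy=-1.632
  bounce: vy ← 0.53·1.632 = 0.865
Arc 6: start y=0.000, vy=0.865 → t=0.173, apex=0.037, x_land=61.148, impact vy=-0.865
  bounce: vy ← 0.53·0.865 = 0.459

1 3.672 21.398 27.575
2 2.193 6.011 44.043
3 1.162 1.688 52.771
4 0.616 0.474 57.397
5 0.326 0.133 59.849
6 0.173 0.037 61.148
final: 61.148 0.459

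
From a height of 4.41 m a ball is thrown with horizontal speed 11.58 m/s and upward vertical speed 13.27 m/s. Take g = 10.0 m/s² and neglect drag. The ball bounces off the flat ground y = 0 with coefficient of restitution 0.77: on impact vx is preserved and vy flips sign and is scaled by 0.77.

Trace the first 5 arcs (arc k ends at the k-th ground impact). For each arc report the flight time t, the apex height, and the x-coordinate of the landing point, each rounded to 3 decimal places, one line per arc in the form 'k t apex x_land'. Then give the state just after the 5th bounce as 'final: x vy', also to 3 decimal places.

1 2.953 13.215 34.192
2 2.504 7.835 63.184
3 1.928 4.645 85.507
4 1.484 2.754 102.697
5 1.143 1.633 115.932
final: 115.932 4.400

Arc 1: start y=4.410, vy=13.270 → t=2.953, apex=13.215, x_land=34.192, impact vy=-16.257
  bounce: vy ← 0.77·16.257 = 12.518
Arc 2: start y=0.000, vy=12.518 → t=2.504, apex=7.835, x_land=63.184, impact vy=-12.518
  bounce: vy ← 0.77·12.518 = 9.639
Arc 3: start y=0.000, vy=9.639 → t=1.928, apex=4.645, x_land=85.507, impact vy=-9.639
  bounce: vy ← 0.77·9.639 = 7.422
Arc 4: start y=0.000, vy=7.422 → t=1.484, apex=2.754, x_land=102.697, impact vy=-7.422
  bounce: vy ← 0.77·7.422 = 5.715
Arc 5: start y=0.000, vy=5.715 → t=1.143, apex=1.633, x_land=115.932, impact vy=-5.715
  bounce: vy ← 0.77·5.715 = 4.400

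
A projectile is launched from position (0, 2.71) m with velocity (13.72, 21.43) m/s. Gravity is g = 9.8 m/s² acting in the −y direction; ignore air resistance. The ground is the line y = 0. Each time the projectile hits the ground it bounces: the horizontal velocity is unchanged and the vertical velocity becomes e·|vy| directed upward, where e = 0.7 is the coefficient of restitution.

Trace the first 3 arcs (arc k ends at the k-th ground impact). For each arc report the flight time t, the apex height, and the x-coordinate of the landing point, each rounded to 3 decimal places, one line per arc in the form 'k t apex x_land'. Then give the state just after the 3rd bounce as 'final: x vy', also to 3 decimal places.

1 4.496 26.141 61.692
2 3.234 12.809 106.057
3 2.264 6.276 137.113
final: 137.113 7.764

Arc 1: start y=2.710, vy=21.430 → t=4.496, apex=26.141, x_land=61.692, impact vy=-22.635
  bounce: vy ← 0.7·22.635 = 15.845
Arc 2: start y=0.000, vy=15.845 → t=3.234, apex=12.809, x_land=106.057, impact vy=-15.845
  bounce: vy ← 0.7·15.845 = 11.091
Arc 3: start y=0.000, vy=11.091 → t=2.264, apex=6.276, x_land=137.113, impact vy=-11.091
  bounce: vy ← 0.7·11.091 = 7.764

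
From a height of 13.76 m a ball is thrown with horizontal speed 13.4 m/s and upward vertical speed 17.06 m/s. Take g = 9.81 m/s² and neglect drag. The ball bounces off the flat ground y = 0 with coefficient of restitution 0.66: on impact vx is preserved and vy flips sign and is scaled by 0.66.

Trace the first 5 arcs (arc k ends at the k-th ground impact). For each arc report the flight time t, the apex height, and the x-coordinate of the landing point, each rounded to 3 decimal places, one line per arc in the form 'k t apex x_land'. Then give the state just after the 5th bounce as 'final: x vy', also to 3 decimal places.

1 4.153 28.594 55.657
2 3.187 12.456 98.364
3 2.103 5.426 126.550
4 1.388 2.363 145.153
5 0.916 1.030 157.431
final: 157.431 2.966

Arc 1: start y=13.760, vy=17.060 → t=4.153, apex=28.594, x_land=55.657, impact vy=-23.686
  bounce: vy ← 0.66·23.686 = 15.633
Arc 2: start y=0.000, vy=15.633 → t=3.187, apex=12.456, x_land=98.364, impact vy=-15.633
  bounce: vy ← 0.66·15.633 = 10.318
Arc 3: start y=0.000, vy=10.318 → t=2.103, apex=5.426, x_land=126.550, impact vy=-10.318
  bounce: vy ← 0.66·10.318 = 6.810
Arc 4: start y=0.000, vy=6.810 → t=1.388, apex=2.363, x_land=145.153, impact vy=-6.810
  bounce: vy ← 0.66·6.810 = 4.494
Arc 5: start y=0.000, vy=4.494 → t=0.916, apex=1.030, x_land=157.431, impact vy=-4.494
  bounce: vy ← 0.66·4.494 = 2.966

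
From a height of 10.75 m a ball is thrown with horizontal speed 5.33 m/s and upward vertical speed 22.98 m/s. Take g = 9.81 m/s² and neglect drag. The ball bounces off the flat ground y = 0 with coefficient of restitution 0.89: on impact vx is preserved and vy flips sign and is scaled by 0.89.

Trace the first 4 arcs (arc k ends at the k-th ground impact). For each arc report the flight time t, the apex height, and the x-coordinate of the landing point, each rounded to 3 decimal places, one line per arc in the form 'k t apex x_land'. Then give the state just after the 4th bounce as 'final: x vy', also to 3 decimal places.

Arc 1: start y=10.750, vy=22.980 → t=5.114, apex=37.665, x_land=27.256, impact vy=-27.184
  bounce: vy ← 0.89·27.184 = 24.194
Arc 2: start y=0.000, vy=24.194 → t=4.933, apex=29.835, x_land=53.546, impact vy=-24.194
  bounce: vy ← 0.89·24.194 = 21.533
Arc 3: start y=0.000, vy=21.533 → t=4.390, apex=23.632, x_land=76.945, impact vy=-21.533
  bounce: vy ← 0.89·21.533 = 19.164
Arc 4: start y=0.000, vy=19.164 → t=3.907, apex=18.719, x_land=97.769, impact vy=-19.164
  bounce: vy ← 0.89·19.164 = 17.056

1 5.114 37.665 27.256
2 4.933 29.835 53.546
3 4.390 23.632 76.945
4 3.907 18.719 97.769
final: 97.769 17.056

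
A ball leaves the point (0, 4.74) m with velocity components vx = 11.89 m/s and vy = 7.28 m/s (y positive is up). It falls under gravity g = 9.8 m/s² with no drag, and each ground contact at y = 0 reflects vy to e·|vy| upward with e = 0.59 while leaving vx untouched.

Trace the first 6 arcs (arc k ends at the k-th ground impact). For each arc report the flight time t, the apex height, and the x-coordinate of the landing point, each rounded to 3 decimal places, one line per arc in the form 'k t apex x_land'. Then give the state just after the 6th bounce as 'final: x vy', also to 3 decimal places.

Arc 1: start y=4.740, vy=7.280 → t=1.975, apex=7.444, x_land=23.488, impact vy=-12.079
  bounce: vy ← 0.59·12.079 = 7.127
Arc 2: start y=0.000, vy=7.127 → t=1.454, apex=2.591, x_land=40.781, impact vy=-7.127
  bounce: vy ← 0.59·7.127 = 4.205
Arc 3: start y=0.000, vy=4.205 → t=0.858, apex=0.902, x_land=50.983, impact vy=-4.205
  bounce: vy ← 0.59·4.205 = 2.481
Arc 4: start y=0.000, vy=2.481 → t=0.506, apex=0.314, x_land=57.003, impact vy=-2.481
  bounce: vy ← 0.59·2.481 = 1.464
Arc 5: start y=0.000, vy=1.464 → t=0.299, apex=0.109, x_land=60.555, impact vy=-1.464
  bounce: vy ← 0.59·1.464 = 0.864
Arc 6: start y=0.000, vy=0.864 → t=0.176, apex=0.038, x_land=62.650, impact vy=-0.864
  bounce: vy ← 0.59·0.864 = 0.509

1 1.975 7.444 23.488
2 1.454 2.591 40.781
3 0.858 0.902 50.983
4 0.506 0.314 57.003
5 0.299 0.109 60.555
6 0.176 0.038 62.650
final: 62.650 0.509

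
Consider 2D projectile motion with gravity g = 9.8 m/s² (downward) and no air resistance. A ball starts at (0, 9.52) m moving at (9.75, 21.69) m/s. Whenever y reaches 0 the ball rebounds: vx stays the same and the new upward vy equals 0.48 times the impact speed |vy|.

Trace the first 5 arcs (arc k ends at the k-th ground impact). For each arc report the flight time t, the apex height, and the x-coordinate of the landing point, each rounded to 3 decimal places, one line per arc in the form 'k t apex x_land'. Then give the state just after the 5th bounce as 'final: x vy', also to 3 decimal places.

Arc 1: start y=9.520, vy=21.690 → t=4.829, apex=33.523, x_land=47.082, impact vy=-25.633
  bounce: vy ← 0.48·25.633 = 12.304
Arc 2: start y=0.000, vy=12.304 → t=2.511, apex=7.724, x_land=71.564, impact vy=-12.304
  bounce: vy ← 0.48·12.304 = 5.906
Arc 3: start y=0.000, vy=5.906 → t=1.205, apex=1.780, x_land=83.315, impact vy=-5.906
  bounce: vy ← 0.48·5.906 = 2.835
Arc 4: start y=0.000, vy=2.835 → t=0.579, apex=0.410, x_land=88.956, impact vy=-2.835
  bounce: vy ← 0.48·2.835 = 1.361
Arc 5: start y=0.000, vy=1.361 → t=0.278, apex=0.094, x_land=91.663, impact vy=-1.361
  bounce: vy ← 0.48·1.361 = 0.653

1 4.829 33.523 47.082
2 2.511 7.724 71.564
3 1.205 1.780 83.315
4 0.579 0.410 88.956
5 0.278 0.094 91.663
final: 91.663 0.653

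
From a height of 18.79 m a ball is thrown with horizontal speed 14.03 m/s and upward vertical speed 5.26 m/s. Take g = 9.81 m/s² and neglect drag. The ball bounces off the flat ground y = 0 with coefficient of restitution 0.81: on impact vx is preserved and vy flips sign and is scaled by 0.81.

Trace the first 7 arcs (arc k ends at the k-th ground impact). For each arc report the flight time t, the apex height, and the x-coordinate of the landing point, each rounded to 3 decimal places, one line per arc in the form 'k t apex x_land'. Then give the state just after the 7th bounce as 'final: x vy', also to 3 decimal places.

Arc 1: start y=18.790, vy=5.260 → t=2.566, apex=20.200, x_land=35.995, impact vy=-19.908
  bounce: vy ← 0.81·19.908 = 16.125
Arc 2: start y=0.000, vy=16.125 → t=3.288, apex=13.253, x_land=82.119, impact vy=-16.125
  bounce: vy ← 0.81·16.125 = 13.062
Arc 3: start y=0.000, vy=13.062 → t=2.663, apex=8.696, x_land=119.480, impact vy=-13.062
  bounce: vy ← 0.81·13.062 = 10.580
Arc 4: start y=0.000, vy=10.580 → t=2.157, apex=5.705, x_land=149.742, impact vy=-10.580
  bounce: vy ← 0.81·10.580 = 8.570
Arc 5: start y=0.000, vy=8.570 → t=1.747, apex=3.743, x_land=174.254, impact vy=-8.570
  bounce: vy ← 0.81·8.570 = 6.941
Arc 6: start y=0.000, vy=6.941 → t=1.415, apex=2.456, x_land=194.109, impact vy=-6.941
  bounce: vy ← 0.81·6.941 = 5.623
Arc 7: start y=0.000, vy=5.623 → t=1.146, apex=1.611, x_land=210.192, impact vy=-5.623
  bounce: vy ← 0.81·5.623 = 4.554

1 2.566 20.200 35.995
2 3.288 13.253 82.119
3 2.663 8.696 119.480
4 2.157 5.705 149.742
5 1.747 3.743 174.254
6 1.415 2.456 194.109
7 1.146 1.611 210.192
final: 210.192 4.554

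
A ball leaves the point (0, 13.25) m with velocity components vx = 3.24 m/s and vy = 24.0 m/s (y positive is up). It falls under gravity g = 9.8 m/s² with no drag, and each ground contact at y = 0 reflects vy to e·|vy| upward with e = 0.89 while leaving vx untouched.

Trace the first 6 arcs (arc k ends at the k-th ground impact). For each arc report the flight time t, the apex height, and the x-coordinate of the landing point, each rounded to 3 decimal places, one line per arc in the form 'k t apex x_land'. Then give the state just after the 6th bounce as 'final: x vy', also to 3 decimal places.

Arc 1: start y=13.250, vy=24.000 → t=5.399, apex=42.638, x_land=17.492, impact vy=-28.908
  bounce: vy ← 0.89·28.908 = 25.729
Arc 2: start y=0.000, vy=25.729 → t=5.251, apex=33.773, x_land=34.505, impact vy=-25.729
  bounce: vy ← 0.89·25.729 = 22.898
Arc 3: start y=0.000, vy=22.898 → t=4.673, apex=26.752, x_land=49.646, impact vy=-22.898
  bounce: vy ← 0.89·22.898 = 20.380
Arc 4: start y=0.000, vy=20.380 → t=4.159, apex=21.190, x_land=63.121, impact vy=-20.380
  bounce: vy ← 0.89·20.380 = 18.138
Arc 5: start y=0.000, vy=18.138 → t=3.702, apex=16.785, x_land=75.114, impact vy=-18.138
  bounce: vy ← 0.89·18.138 = 16.143
Arc 6: start y=0.000, vy=16.143 → t=3.294, apex=13.295, x_land=85.788, impact vy=-16.143
  bounce: vy ← 0.89·16.143 = 14.367

1 5.399 42.638 17.492
2 5.251 33.773 34.505
3 4.673 26.752 49.646
4 4.159 21.190 63.121
5 3.702 16.785 75.114
6 3.294 13.295 85.788
final: 85.788 14.367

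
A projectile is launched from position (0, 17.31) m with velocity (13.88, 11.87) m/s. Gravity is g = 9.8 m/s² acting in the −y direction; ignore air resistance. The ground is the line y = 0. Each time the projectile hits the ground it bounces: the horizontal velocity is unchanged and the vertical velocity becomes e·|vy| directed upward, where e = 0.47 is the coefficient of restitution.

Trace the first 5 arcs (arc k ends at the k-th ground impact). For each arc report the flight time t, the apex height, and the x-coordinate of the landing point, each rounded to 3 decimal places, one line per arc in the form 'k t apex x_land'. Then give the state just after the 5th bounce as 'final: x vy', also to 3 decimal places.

1 3.447 24.499 47.848
2 2.102 5.412 77.021
3 0.988 1.195 90.733
4 0.464 0.264 97.177
5 0.218 0.058 100.206
final: 100.206 0.503

Arc 1: start y=17.310, vy=11.870 → t=3.447, apex=24.499, x_land=47.848, impact vy=-21.913
  bounce: vy ← 0.47·21.913 = 10.299
Arc 2: start y=0.000, vy=10.299 → t=2.102, apex=5.412, x_land=77.021, impact vy=-10.299
  bounce: vy ← 0.47·10.299 = 4.841
Arc 3: start y=0.000, vy=4.841 → t=0.988, apex=1.195, x_land=90.733, impact vy=-4.841
  bounce: vy ← 0.47·4.841 = 2.275
Arc 4: start y=0.000, vy=2.275 → t=0.464, apex=0.264, x_land=97.177, impact vy=-2.275
  bounce: vy ← 0.47·2.275 = 1.069
Arc 5: start y=0.000, vy=1.069 → t=0.218, apex=0.058, x_land=100.206, impact vy=-1.069
  bounce: vy ← 0.47·1.069 = 0.503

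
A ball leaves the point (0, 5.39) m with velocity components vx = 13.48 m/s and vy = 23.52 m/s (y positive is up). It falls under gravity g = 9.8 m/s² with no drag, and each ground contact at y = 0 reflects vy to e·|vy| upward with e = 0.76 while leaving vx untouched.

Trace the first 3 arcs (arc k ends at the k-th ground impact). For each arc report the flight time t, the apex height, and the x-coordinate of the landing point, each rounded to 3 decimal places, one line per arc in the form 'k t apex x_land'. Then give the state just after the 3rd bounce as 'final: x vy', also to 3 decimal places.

1 5.019 33.614 67.658
2 3.981 19.415 121.324
3 3.026 11.214 162.110
final: 162.110 11.268

Arc 1: start y=5.390, vy=23.520 → t=5.019, apex=33.614, x_land=67.658, impact vy=-25.668
  bounce: vy ← 0.76·25.668 = 19.508
Arc 2: start y=0.000, vy=19.508 → t=3.981, apex=19.415, x_land=121.324, impact vy=-19.508
  bounce: vy ← 0.76·19.508 = 14.826
Arc 3: start y=0.000, vy=14.826 → t=3.026, apex=11.214, x_land=162.110, impact vy=-14.826
  bounce: vy ← 0.76·14.826 = 11.268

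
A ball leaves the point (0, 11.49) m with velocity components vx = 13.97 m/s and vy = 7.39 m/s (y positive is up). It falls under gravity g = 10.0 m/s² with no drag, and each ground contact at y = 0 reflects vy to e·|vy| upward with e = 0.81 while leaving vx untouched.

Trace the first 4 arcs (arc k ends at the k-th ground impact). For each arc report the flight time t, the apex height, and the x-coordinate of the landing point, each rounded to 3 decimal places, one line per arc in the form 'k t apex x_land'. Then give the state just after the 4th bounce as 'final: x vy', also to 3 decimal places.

1 2.425 14.221 33.884
2 2.732 9.330 72.050
3 2.213 6.122 102.965
4 1.792 4.016 128.007
final: 128.007 7.260

Arc 1: start y=11.490, vy=7.390 → t=2.425, apex=14.221, x_land=33.884, impact vy=-16.865
  bounce: vy ← 0.81·16.865 = 13.660
Arc 2: start y=0.000, vy=13.660 → t=2.732, apex=9.330, x_land=72.050, impact vy=-13.660
  bounce: vy ← 0.81·13.660 = 11.065
Arc 3: start y=0.000, vy=11.065 → t=2.213, apex=6.122, x_land=102.965, impact vy=-11.065
  bounce: vy ← 0.81·11.065 = 8.962
Arc 4: start y=0.000, vy=8.962 → t=1.792, apex=4.016, x_land=128.007, impact vy=-8.962
  bounce: vy ← 0.81·8.962 = 7.260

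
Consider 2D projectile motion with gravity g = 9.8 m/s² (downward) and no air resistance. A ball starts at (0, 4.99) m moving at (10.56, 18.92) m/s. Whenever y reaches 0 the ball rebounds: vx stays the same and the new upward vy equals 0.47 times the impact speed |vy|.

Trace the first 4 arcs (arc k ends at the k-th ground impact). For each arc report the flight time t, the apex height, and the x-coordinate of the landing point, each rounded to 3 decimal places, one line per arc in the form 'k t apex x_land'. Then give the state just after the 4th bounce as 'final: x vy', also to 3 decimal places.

Arc 1: start y=4.990, vy=18.920 → t=4.109, apex=23.254, x_land=43.392, impact vy=-21.349
  bounce: vy ← 0.47·21.349 = 10.034
Arc 2: start y=0.000, vy=10.034 → t=2.048, apex=5.137, x_land=65.016, impact vy=-10.034
  bounce: vy ← 0.47·10.034 = 4.716
Arc 3: start y=0.000, vy=4.716 → t=0.962, apex=1.135, x_land=75.179, impact vy=-4.716
  bounce: vy ← 0.47·4.716 = 2.216
Arc 4: start y=0.000, vy=2.216 → t=0.452, apex=0.251, x_land=79.956, impact vy=-2.216
  bounce: vy ← 0.47·2.216 = 1.042

1 4.109 23.254 43.392
2 2.048 5.137 65.016
3 0.962 1.135 75.179
4 0.452 0.251 79.956
final: 79.956 1.042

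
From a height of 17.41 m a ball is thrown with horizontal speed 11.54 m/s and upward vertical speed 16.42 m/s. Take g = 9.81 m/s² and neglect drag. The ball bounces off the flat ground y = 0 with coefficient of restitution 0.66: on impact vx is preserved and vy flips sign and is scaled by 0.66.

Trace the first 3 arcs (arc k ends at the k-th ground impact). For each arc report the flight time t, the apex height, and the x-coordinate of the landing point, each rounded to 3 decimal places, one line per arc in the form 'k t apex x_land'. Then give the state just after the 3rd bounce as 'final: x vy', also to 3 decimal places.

1 4.194 31.152 48.398
2 3.327 13.570 86.787
3 2.196 5.911 112.123
final: 112.123 7.108

Arc 1: start y=17.410, vy=16.420 → t=4.194, apex=31.152, x_land=48.398, impact vy=-24.722
  bounce: vy ← 0.66·24.722 = 16.317
Arc 2: start y=0.000, vy=16.317 → t=3.327, apex=13.570, x_land=86.787, impact vy=-16.317
  bounce: vy ← 0.66·16.317 = 10.769
Arc 3: start y=0.000, vy=10.769 → t=2.196, apex=5.911, x_land=112.123, impact vy=-10.769
  bounce: vy ← 0.66·10.769 = 7.108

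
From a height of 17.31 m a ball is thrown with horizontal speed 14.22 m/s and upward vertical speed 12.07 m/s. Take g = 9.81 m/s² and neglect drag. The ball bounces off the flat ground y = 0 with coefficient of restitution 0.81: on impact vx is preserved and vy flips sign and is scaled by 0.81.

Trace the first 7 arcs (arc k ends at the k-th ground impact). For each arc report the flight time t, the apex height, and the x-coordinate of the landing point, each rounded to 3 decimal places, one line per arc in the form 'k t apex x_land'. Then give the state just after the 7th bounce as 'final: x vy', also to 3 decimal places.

1 3.476 24.735 49.429
2 3.638 16.229 101.160
3 2.947 10.648 143.063
4 2.387 6.986 177.004
5 1.933 4.584 204.496
6 1.566 3.007 226.764
7 1.268 1.973 244.802
final: 244.802 5.040

Arc 1: start y=17.310, vy=12.070 → t=3.476, apex=24.735, x_land=49.429, impact vy=-22.030
  bounce: vy ← 0.81·22.030 = 17.844
Arc 2: start y=0.000, vy=17.844 → t=3.638, apex=16.229, x_land=101.160, impact vy=-17.844
  bounce: vy ← 0.81·17.844 = 14.454
Arc 3: start y=0.000, vy=14.454 → t=2.947, apex=10.648, x_land=143.063, impact vy=-14.454
  bounce: vy ← 0.81·14.454 = 11.707
Arc 4: start y=0.000, vy=11.707 → t=2.387, apex=6.986, x_land=177.004, impact vy=-11.707
  bounce: vy ← 0.81·11.707 = 9.483
Arc 5: start y=0.000, vy=9.483 → t=1.933, apex=4.584, x_land=204.496, impact vy=-9.483
  bounce: vy ← 0.81·9.483 = 7.681
Arc 6: start y=0.000, vy=7.681 → t=1.566, apex=3.007, x_land=226.764, impact vy=-7.681
  bounce: vy ← 0.81·7.681 = 6.222
Arc 7: start y=0.000, vy=6.222 → t=1.268, apex=1.973, x_land=244.802, impact vy=-6.222
  bounce: vy ← 0.81·6.222 = 5.040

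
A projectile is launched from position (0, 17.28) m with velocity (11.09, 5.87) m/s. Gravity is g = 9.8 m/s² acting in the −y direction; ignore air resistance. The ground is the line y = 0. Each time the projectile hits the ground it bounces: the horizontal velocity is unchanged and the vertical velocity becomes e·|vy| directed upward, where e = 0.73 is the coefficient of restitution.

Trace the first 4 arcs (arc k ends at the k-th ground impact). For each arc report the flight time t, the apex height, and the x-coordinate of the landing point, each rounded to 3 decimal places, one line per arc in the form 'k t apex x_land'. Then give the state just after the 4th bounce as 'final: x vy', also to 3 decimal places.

1 2.570 19.038 28.502
2 2.878 10.145 60.418
3 2.101 5.406 83.716
4 1.534 2.881 100.723
final: 100.723 5.486

Arc 1: start y=17.280, vy=5.870 → t=2.570, apex=19.038, x_land=28.502, impact vy=-19.317
  bounce: vy ← 0.73·19.317 = 14.101
Arc 2: start y=0.000, vy=14.101 → t=2.878, apex=10.145, x_land=60.418, impact vy=-14.101
  bounce: vy ← 0.73·14.101 = 10.294
Arc 3: start y=0.000, vy=10.294 → t=2.101, apex=5.406, x_land=83.716, impact vy=-10.294
  bounce: vy ← 0.73·10.294 = 7.515
Arc 4: start y=0.000, vy=7.515 → t=1.534, apex=2.881, x_land=100.723, impact vy=-7.515
  bounce: vy ← 0.73·7.515 = 5.486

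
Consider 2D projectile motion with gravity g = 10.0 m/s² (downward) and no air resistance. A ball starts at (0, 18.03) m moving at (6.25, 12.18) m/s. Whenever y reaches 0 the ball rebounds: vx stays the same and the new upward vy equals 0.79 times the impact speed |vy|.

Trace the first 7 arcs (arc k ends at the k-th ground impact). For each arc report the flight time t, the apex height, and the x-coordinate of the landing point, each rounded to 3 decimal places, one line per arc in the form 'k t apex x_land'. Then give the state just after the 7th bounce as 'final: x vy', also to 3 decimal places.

Arc 1: start y=18.030, vy=12.180 → t=3.474, apex=25.448, x_land=21.712, impact vy=-22.560
  bounce: vy ← 0.79·22.560 = 17.822
Arc 2: start y=0.000, vy=17.822 → t=3.564, apex=15.882, x_land=43.990, impact vy=-17.822
  bounce: vy ← 0.79·17.822 = 14.080
Arc 3: start y=0.000, vy=14.080 → t=2.816, apex=9.912, x_land=61.590, impact vy=-14.080
  bounce: vy ← 0.79·14.080 = 11.123
Arc 4: start y=0.000, vy=11.123 → t=2.225, apex=6.186, x_land=75.494, impact vy=-11.123
  bounce: vy ← 0.79·11.123 = 8.787
Arc 5: start y=0.000, vy=8.787 → t=1.757, apex=3.861, x_land=86.478, impact vy=-8.787
  bounce: vy ← 0.79·8.787 = 6.942
Arc 6: start y=0.000, vy=6.942 → t=1.388, apex=2.409, x_land=95.155, impact vy=-6.942
  bounce: vy ← 0.79·6.942 = 5.484
Arc 7: start y=0.000, vy=5.484 → t=1.097, apex=1.504, x_land=102.010, impact vy=-5.484
  bounce: vy ← 0.79·5.484 = 4.332

1 3.474 25.448 21.712
2 3.564 15.882 43.990
3 2.816 9.912 61.590
4 2.225 6.186 75.494
5 1.757 3.861 86.478
6 1.388 2.409 95.155
7 1.097 1.504 102.010
final: 102.010 4.332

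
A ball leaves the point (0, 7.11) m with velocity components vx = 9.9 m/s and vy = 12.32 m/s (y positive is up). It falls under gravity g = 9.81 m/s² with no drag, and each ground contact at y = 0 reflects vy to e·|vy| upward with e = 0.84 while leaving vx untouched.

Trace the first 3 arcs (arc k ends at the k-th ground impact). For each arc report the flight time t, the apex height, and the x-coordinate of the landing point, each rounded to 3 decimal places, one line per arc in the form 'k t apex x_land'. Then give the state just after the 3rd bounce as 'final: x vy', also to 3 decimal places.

1 2.996 14.846 29.657
2 2.923 10.475 58.592
3 2.455 7.391 82.898
final: 82.898 10.116

Arc 1: start y=7.110, vy=12.320 → t=2.996, apex=14.846, x_land=29.657, impact vy=-17.067
  bounce: vy ← 0.84·17.067 = 14.336
Arc 2: start y=0.000, vy=14.336 → t=2.923, apex=10.475, x_land=58.592, impact vy=-14.336
  bounce: vy ← 0.84·14.336 = 12.042
Arc 3: start y=0.000, vy=12.042 → t=2.455, apex=7.391, x_land=82.898, impact vy=-12.042
  bounce: vy ← 0.84·12.042 = 10.116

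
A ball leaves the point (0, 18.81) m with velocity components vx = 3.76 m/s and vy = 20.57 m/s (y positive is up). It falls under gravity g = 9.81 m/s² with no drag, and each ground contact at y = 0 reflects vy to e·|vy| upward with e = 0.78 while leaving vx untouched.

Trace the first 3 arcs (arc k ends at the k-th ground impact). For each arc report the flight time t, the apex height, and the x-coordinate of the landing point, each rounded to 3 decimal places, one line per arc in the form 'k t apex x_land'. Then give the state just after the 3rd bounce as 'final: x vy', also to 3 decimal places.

Arc 1: start y=18.810, vy=20.570 → t=4.966, apex=40.376, x_land=18.672, impact vy=-28.146
  bounce: vy ← 0.78·28.146 = 21.954
Arc 2: start y=0.000, vy=21.954 → t=4.476, apex=24.565, x_land=35.501, impact vy=-21.954
  bounce: vy ← 0.78·21.954 = 17.124
Arc 3: start y=0.000, vy=17.124 → t=3.491, apex=14.945, x_land=48.627, impact vy=-17.124
  bounce: vy ← 0.78·17.124 = 13.357

1 4.966 40.376 18.672
2 4.476 24.565 35.501
3 3.491 14.945 48.627
final: 48.627 13.357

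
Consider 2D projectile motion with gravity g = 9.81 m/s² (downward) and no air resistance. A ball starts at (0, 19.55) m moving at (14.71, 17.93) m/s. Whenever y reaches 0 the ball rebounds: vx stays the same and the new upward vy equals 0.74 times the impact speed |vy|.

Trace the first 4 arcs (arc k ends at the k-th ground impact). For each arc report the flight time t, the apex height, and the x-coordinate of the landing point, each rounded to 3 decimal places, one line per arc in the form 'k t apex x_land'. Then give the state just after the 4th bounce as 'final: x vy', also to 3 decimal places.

Arc 1: start y=19.550, vy=17.930 → t=4.534, apex=35.936, x_land=66.702, impact vy=-26.553
  bounce: vy ← 0.74·26.553 = 19.649
Arc 2: start y=0.000, vy=19.649 → t=4.006, apex=19.678, x_land=125.629, impact vy=-19.649
  bounce: vy ← 0.74·19.649 = 14.540
Arc 3: start y=0.000, vy=14.540 → t=2.964, apex=10.776, x_land=169.235, impact vy=-14.540
  bounce: vy ← 0.74·14.540 = 10.760
Arc 4: start y=0.000, vy=10.760 → t=2.194, apex=5.901, x_land=201.504, impact vy=-10.760
  bounce: vy ← 0.74·10.760 = 7.962

1 4.534 35.936 66.702
2 4.006 19.678 125.629
3 2.964 10.776 169.235
4 2.194 5.901 201.504
final: 201.504 7.962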